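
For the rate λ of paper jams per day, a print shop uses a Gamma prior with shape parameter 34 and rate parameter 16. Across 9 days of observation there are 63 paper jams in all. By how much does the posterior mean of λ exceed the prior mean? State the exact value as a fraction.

351/200

Total count 63 over total exposure 9 days.
Gamma(α, β) with Poisson data over total exposure Σt gives posterior Gamma(α+Σx, β+Σt) = Gamma(97, 25).
Posterior mean = 97/25 = 97/25; prior mean = 34/16 = 17/8. Difference = 97/25 − 17/8 = 351/200.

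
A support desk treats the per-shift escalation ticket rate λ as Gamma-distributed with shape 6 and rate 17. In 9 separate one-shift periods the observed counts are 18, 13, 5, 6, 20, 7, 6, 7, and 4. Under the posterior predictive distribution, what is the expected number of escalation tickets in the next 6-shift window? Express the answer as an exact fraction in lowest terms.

276/13

Total count: 18 + 13 + 5 + 6 + 20 + 7 + 6 + 7 + 4 = 86.
Total exposure: 9 shifts.
The Gamma prior is conjugate for the Poisson rate, so λ | data ~ Gamma(6+86, 17+9) = Gamma(92, 26).
Predictive mean over a 6-shift window = T·E[λ|data] = 6·92/26 = 276/13.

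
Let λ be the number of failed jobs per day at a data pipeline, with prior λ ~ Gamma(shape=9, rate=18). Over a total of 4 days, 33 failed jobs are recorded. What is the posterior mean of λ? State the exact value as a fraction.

21/11

Total count 33 over total exposure 4 days.
By Gamma–Poisson conjugacy, the posterior is Gamma(α + Σx, β + Σt) = Gamma(9 + 33, 18 + 4) = Gamma(42, 22).
Posterior mean = α'/β' = 42/22 = 21/11.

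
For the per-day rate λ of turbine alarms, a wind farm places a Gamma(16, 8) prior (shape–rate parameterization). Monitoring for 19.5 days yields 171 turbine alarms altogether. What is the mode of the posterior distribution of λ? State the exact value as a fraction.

Total count 171 over total exposure 19.5 days.
The Gamma prior is conjugate for the Poisson rate, so λ | data ~ Gamma(16+171, 8+19.5) = Gamma(187, 55/2).
Posterior mode = (α'−1)/β' = 186/(55/2) = 372/55.

372/55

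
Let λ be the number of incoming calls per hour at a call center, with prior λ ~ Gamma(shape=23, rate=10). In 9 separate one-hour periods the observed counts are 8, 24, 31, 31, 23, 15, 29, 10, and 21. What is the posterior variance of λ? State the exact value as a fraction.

215/361

Total count: 8 + 24 + 31 + 31 + 23 + 15 + 29 + 10 + 21 = 192.
Total exposure: 9 hours.
Gamma(α, β) with Poisson data over total exposure Σt gives posterior Gamma(α+Σx, β+Σt) = Gamma(215, 19).
Posterior variance = α'/β'² = 215/361.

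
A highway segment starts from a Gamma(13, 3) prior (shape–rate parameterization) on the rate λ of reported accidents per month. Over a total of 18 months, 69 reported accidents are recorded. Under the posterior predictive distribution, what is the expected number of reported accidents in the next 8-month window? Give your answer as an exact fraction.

Total count 69 over total exposure 18 months.
By Gamma–Poisson conjugacy, the posterior is Gamma(α + Σx, β + Σt) = Gamma(13 + 69, 3 + 18) = Gamma(82, 21).
Predictive mean over an 8-month window = T·E[λ|data] = 8·82/21 = 656/21.

656/21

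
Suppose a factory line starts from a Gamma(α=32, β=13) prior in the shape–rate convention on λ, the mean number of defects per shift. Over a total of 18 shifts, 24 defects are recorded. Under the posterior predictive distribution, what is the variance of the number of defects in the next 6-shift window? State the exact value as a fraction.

Total count 24 over total exposure 18 shifts.
Conjugate update: add total count to the shape and total exposure to the rate, giving Gamma(56, 31).
The posterior predictive for a window of length T is Negative Binomial with variance T·α'·(β'+T)/β'² = 6·56·37/961 = 12432/961.

12432/961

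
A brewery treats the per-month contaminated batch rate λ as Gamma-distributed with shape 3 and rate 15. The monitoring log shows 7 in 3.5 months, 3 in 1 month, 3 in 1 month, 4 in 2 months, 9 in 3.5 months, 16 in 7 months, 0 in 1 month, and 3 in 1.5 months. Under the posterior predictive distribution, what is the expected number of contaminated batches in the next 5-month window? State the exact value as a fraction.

Total count: 7 + 3 + 3 + 4 + 9 + 16 + 0 + 3 = 45.
Total exposure: 3.5 + 1 + 1 + 2 + 3.5 + 7 + 1 + 1.5 = 20.5 months.
Gamma(α, β) with Poisson data over total exposure Σt gives posterior Gamma(α+Σx, β+Σt) = Gamma(48, 71/2).
Predictive mean over a 5-month window = T·E[λ|data] = 5·48/(71/2) = 480/71.

480/71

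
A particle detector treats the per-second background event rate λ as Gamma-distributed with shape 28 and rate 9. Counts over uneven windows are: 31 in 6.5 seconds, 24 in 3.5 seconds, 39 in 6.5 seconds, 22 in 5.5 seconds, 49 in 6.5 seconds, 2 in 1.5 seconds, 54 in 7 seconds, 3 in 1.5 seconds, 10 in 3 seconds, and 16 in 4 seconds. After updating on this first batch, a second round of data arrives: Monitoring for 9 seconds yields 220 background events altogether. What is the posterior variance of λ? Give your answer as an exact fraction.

Total count: 31 + 24 + 39 + 22 + 49 + 2 + 54 + 3 + 10 + 16 = 250.
Total exposure: 6.5 + 3.5 + 6.5 + 5.5 + 6.5 + 1.5 + 7 + 1.5 + 3 + 4 = 45.5 seconds.
After the first batch: Gamma(28 + 250, 9 + 45.5) = Gamma(278, 109/2).
Total count 220 over total exposure 9 seconds.
After the second batch: Gamma(278 + 220, 109/2 + 9) = Gamma(498, 127/2).
Posterior variance = α'/β'² = 498/(16129/4) = 1992/16129.

1992/16129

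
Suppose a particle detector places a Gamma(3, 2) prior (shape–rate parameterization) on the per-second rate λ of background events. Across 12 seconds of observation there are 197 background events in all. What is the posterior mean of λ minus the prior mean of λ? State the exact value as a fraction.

179/14

Total count 197 over total exposure 12 seconds.
Gamma(α, β) with Poisson data over total exposure Σt gives posterior Gamma(α+Σx, β+Σt) = Gamma(200, 14).
Posterior mean = 200/14 = 100/7; prior mean = 3/2 = 3/2. Difference = 100/7 − 3/2 = 179/14.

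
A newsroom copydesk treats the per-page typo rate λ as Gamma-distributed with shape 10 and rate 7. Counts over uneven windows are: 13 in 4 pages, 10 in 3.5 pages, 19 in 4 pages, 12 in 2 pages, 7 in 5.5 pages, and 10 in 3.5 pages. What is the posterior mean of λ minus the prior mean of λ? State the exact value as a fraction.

Total count: 13 + 10 + 19 + 12 + 7 + 10 = 71.
Total exposure: 4 + 3.5 + 4 + 2 + 5.5 + 3.5 = 22.5 pages.
Gamma(α, β) with Poisson data over total exposure Σt gives posterior Gamma(α+Σx, β+Σt) = Gamma(81, 59/2).
Posterior mean = 81/(59/2) = 162/59; prior mean = 10/7 = 10/7. Difference = 162/59 − 10/7 = 544/413.

544/413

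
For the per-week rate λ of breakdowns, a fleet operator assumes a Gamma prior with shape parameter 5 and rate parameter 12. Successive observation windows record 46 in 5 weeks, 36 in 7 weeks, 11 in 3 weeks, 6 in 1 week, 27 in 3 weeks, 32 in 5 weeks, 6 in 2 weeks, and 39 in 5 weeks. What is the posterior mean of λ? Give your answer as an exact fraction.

Total count: 46 + 36 + 11 + 6 + 27 + 32 + 6 + 39 = 203.
Total exposure: 5 + 7 + 3 + 1 + 3 + 5 + 2 + 5 = 31 weeks.
Gamma(α, β) with Poisson data over total exposure Σt gives posterior Gamma(α+Σx, β+Σt) = Gamma(208, 43).
Posterior mean = α'/β' = 208/43.

208/43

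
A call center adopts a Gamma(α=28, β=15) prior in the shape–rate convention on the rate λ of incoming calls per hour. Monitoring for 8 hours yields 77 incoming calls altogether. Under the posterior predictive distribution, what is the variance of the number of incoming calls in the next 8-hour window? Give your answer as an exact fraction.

Total count 77 over total exposure 8 hours.
The Gamma prior is conjugate for the Poisson rate, so λ | data ~ Gamma(28+77, 15+8) = Gamma(105, 23).
The posterior predictive for a window of length T is Negative Binomial with variance T·α'·(β'+T)/β'² = 8·105·31/529 = 26040/529.

26040/529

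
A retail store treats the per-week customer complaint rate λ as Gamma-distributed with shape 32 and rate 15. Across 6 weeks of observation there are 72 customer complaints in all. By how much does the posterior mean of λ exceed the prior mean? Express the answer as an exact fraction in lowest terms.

296/105

Total count 72 over total exposure 6 weeks.
Posterior: α' = 32 + 72 = 104, β' = 15 + 6 = 21.
Posterior mean = 104/21 = 104/21; prior mean = 32/15 = 32/15. Difference = 104/21 − 32/15 = 296/105.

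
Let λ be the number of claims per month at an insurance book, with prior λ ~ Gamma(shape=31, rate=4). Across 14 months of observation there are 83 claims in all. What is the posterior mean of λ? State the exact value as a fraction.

19/3

Total count 83 over total exposure 14 months.
Gamma(α, β) with Poisson data over total exposure Σt gives posterior Gamma(α+Σx, β+Σt) = Gamma(114, 18).
Posterior mean = α'/β' = 114/18 = 19/3.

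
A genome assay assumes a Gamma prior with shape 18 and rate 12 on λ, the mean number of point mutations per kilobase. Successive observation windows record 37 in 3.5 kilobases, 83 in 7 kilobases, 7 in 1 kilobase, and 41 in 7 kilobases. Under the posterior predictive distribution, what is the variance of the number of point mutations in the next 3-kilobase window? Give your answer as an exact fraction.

74772/3721

Total count: 37 + 83 + 7 + 41 = 168.
Total exposure: 3.5 + 7 + 1 + 7 = 18.5 kilobases.
Gamma(α, β) with Poisson data over total exposure Σt gives posterior Gamma(α+Σx, β+Σt) = Gamma(186, 61/2).
The posterior predictive for a window of length T is Negative Binomial with variance T·α'·(β'+T)/β'² = 3·186·(67/2)/(3721/4) = 74772/3721.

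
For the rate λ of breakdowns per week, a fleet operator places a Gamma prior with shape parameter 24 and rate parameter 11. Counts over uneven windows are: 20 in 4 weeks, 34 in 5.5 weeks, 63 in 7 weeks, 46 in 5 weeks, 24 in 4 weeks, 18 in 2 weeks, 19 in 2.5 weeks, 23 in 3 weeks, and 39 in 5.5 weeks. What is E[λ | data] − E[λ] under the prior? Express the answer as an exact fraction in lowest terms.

Total count: 20 + 34 + 63 + 46 + 24 + 18 + 19 + 23 + 39 = 286.
Total exposure: 4 + 5.5 + 7 + 5 + 4 + 2 + 2.5 + 3 + 5.5 = 38.5 weeks.
Conjugate update: add total count to the shape and total exposure to the rate, giving Gamma(310, 99/2).
Posterior mean = 310/(99/2) = 620/99; prior mean = 24/11 = 24/11. Difference = 620/99 − 24/11 = 404/99.

404/99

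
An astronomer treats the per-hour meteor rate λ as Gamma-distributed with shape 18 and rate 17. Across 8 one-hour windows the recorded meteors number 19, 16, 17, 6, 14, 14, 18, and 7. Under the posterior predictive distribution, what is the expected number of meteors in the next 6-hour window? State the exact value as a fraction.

Total count: 19 + 16 + 17 + 6 + 14 + 14 + 18 + 7 = 111.
Total exposure: 8 hours.
By Gamma–Poisson conjugacy, the posterior is Gamma(α + Σx, β + Σt) = Gamma(18 + 111, 17 + 8) = Gamma(129, 25).
Predictive mean over a 6-hour window = T·E[λ|data] = 6·129/25 = 774/25.

774/25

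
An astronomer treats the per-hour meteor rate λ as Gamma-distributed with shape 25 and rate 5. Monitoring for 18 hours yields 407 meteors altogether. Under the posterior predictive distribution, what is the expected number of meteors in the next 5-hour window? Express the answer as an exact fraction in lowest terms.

2160/23

Total count 407 over total exposure 18 hours.
Gamma(α, β) with Poisson data over total exposure Σt gives posterior Gamma(α+Σx, β+Σt) = Gamma(432, 23).
Predictive mean over a 5-hour window = T·E[λ|data] = 5·432/23 = 2160/23.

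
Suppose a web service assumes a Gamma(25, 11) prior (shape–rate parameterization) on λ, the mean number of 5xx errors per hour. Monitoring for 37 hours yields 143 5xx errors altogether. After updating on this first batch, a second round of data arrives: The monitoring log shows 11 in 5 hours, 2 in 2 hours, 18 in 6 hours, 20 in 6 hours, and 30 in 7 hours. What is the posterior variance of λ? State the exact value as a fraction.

Total count 143 over total exposure 37 hours.
After the first batch: Gamma(25 + 143, 11 + 37) = Gamma(168, 48).
Total count: 11 + 2 + 18 + 20 + 30 = 81.
Total exposure: 5 + 2 + 6 + 6 + 7 = 26 hours.
After the second batch: Gamma(168 + 81, 48 + 26) = Gamma(249, 74).
Posterior variance = α'/β'² = 249/5476.

249/5476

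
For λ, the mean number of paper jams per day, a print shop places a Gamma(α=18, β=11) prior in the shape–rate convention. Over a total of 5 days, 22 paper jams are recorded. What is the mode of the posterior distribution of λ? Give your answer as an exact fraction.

Total count 22 over total exposure 5 days.
The Gamma prior is conjugate for the Poisson rate, so λ | data ~ Gamma(18+22, 11+5) = Gamma(40, 16).
Posterior mode = (α'−1)/β' = 39/16.

39/16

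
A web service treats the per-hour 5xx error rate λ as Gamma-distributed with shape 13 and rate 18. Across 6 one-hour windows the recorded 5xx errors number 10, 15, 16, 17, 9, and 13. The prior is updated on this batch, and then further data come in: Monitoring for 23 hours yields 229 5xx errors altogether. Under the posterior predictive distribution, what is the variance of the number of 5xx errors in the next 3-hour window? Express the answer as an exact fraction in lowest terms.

Total count: 10 + 15 + 16 + 17 + 9 + 13 = 80.
Total exposure: 6 hours.
After the first batch: Gamma(13 + 80, 18 + 6) = Gamma(93, 24).
Total count 229 over total exposure 23 hours.
After the second batch: Gamma(93 + 229, 24 + 23) = Gamma(322, 47).
The posterior predictive for a window of length T is Negative Binomial with variance T·α'·(β'+T)/β'² = 3·322·50/2209 = 48300/2209.

48300/2209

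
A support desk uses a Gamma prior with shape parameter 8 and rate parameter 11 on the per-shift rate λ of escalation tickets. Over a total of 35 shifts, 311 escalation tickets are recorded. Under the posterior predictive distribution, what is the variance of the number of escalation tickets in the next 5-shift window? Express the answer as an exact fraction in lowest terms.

Total count 311 over total exposure 35 shifts.
Conjugate update: add total count to the shape and total exposure to the rate, giving Gamma(319, 46).
The posterior predictive for a window of length T is Negative Binomial with variance T·α'·(β'+T)/β'² = 5·319·51/2116 = 81345/2116.

81345/2116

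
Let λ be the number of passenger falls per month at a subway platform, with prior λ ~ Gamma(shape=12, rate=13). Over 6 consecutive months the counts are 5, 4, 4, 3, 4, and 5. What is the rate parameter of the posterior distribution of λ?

Total count: 5 + 4 + 4 + 3 + 4 + 5 = 25.
Total exposure: 6 months.
Gamma(α, β) with Poisson data over total exposure Σt gives posterior Gamma(α+Σx, β+Σt) = Gamma(37, 19).

19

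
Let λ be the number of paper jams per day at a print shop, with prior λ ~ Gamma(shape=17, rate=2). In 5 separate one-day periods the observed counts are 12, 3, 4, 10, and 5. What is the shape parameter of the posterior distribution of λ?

51

Total count: 12 + 3 + 4 + 10 + 5 = 34.
Total exposure: 5 days.
Gamma(α, β) with Poisson data over total exposure Σt gives posterior Gamma(α+Σx, β+Σt) = Gamma(51, 7).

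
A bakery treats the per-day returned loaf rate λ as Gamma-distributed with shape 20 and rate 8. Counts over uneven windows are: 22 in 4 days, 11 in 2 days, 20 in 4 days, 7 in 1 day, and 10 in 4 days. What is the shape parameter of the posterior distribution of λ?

90

Total count: 22 + 11 + 20 + 7 + 10 = 70.
Total exposure: 4 + 2 + 4 + 1 + 4 = 15 days.
Conjugate update: add total count to the shape and total exposure to the rate, giving Gamma(90, 23).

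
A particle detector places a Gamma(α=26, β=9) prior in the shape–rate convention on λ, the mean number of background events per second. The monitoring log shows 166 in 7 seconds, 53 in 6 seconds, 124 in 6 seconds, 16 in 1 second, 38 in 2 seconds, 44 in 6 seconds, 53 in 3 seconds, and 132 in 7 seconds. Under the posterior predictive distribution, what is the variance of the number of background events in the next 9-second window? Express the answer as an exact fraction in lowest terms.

Total count: 166 + 53 + 124 + 16 + 38 + 44 + 53 + 132 = 626.
Total exposure: 7 + 6 + 6 + 1 + 2 + 6 + 3 + 7 = 38 seconds.
By Gamma–Poisson conjugacy, the posterior is Gamma(α + Σx, β + Σt) = Gamma(26 + 626, 9 + 38) = Gamma(652, 47).
The posterior predictive for a window of length T is Negative Binomial with variance T·α'·(β'+T)/β'² = 9·652·56/2209 = 328608/2209.

328608/2209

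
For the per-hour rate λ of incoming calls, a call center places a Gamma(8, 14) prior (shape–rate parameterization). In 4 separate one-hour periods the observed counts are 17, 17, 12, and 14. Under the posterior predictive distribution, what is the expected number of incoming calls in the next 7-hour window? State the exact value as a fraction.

Total count: 17 + 17 + 12 + 14 = 60.
Total exposure: 4 hours.
Gamma(α, β) with Poisson data over total exposure Σt gives posterior Gamma(α+Σx, β+Σt) = Gamma(68, 18).
Predictive mean over a 7-hour window = T·E[λ|data] = 7·68/18 = 238/9.

238/9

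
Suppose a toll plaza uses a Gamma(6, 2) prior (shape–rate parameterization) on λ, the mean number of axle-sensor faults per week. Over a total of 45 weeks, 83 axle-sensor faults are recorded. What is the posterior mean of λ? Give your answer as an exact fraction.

89/47

Total count 83 over total exposure 45 weeks.
Conjugate update: add total count to the shape and total exposure to the rate, giving Gamma(89, 47).
Posterior mean = α'/β' = 89/47.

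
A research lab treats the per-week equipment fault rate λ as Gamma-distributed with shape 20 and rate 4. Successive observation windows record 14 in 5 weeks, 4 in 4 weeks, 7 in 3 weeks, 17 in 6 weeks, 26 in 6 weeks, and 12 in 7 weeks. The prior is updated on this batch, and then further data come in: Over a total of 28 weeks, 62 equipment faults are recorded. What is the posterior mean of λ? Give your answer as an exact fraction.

Total count: 14 + 4 + 7 + 17 + 26 + 12 = 80.
Total exposure: 5 + 4 + 3 + 6 + 6 + 7 = 31 weeks.
After the first batch: Gamma(20 + 80, 4 + 31) = Gamma(100, 35).
Total count 62 over total exposure 28 weeks.
After the second batch: Gamma(100 + 62, 35 + 28) = Gamma(162, 63).
Posterior mean = α'/β' = 162/63 = 18/7.

18/7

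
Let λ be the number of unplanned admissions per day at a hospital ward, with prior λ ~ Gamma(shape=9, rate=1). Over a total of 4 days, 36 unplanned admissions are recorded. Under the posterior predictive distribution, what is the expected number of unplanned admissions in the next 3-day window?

27

Total count 36 over total exposure 4 days.
Posterior: α' = 9 + 36 = 45, β' = 1 + 4 = 5.
Predictive mean over a 3-day window = T·E[λ|data] = 3·45/5 = 27.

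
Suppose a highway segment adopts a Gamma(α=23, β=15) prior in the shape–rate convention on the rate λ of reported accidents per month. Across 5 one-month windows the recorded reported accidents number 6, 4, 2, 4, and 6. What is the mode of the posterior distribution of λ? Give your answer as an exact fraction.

11/5

Total count: 6 + 4 + 2 + 4 + 6 = 22.
Total exposure: 5 months.
Posterior: α' = 23 + 22 = 45, β' = 15 + 5 = 20.
Posterior mode = (α'−1)/β' = 44/20 = 11/5.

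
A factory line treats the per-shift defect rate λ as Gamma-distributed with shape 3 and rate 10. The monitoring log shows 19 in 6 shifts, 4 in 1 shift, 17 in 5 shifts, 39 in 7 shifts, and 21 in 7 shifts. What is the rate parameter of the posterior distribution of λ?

36

Total count: 19 + 4 + 17 + 39 + 21 = 100.
Total exposure: 6 + 1 + 5 + 7 + 7 = 26 shifts.
The Gamma prior is conjugate for the Poisson rate, so λ | data ~ Gamma(3+100, 10+26) = Gamma(103, 36).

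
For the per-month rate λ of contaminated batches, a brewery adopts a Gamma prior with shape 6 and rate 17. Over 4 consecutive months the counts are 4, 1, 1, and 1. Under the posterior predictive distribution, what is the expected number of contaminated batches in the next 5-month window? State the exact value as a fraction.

65/21

Total count: 4 + 1 + 1 + 1 = 7.
Total exposure: 4 months.
Conjugate update: add total count to the shape and total exposure to the rate, giving Gamma(13, 21).
Predictive mean over a 5-month window = T·E[λ|data] = 5·13/21 = 65/21.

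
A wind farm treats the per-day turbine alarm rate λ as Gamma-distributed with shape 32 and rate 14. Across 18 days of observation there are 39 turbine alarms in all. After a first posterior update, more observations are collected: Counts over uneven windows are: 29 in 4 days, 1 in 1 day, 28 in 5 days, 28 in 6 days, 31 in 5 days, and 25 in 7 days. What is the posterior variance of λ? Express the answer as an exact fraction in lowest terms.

71/1200

Total count 39 over total exposure 18 days.
After the first batch: Gamma(32 + 39, 14 + 18) = Gamma(71, 32).
Total count: 29 + 1 + 28 + 28 + 31 + 25 = 142.
Total exposure: 4 + 1 + 5 + 6 + 5 + 7 = 28 days.
After the second batch: Gamma(71 + 142, 32 + 28) = Gamma(213, 60).
Posterior variance = α'/β'² = 213/3600 = 71/1200.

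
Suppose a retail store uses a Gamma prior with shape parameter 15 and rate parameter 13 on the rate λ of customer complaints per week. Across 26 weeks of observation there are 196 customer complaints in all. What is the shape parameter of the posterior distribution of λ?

211

Total count 196 over total exposure 26 weeks.
Conjugate update: add total count to the shape and total exposure to the rate, giving Gamma(211, 39).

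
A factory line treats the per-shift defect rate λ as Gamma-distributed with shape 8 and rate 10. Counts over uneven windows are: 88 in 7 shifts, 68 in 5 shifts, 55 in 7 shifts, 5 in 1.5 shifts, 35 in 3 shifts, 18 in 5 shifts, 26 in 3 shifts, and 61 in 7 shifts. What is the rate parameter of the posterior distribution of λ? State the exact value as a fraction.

97/2

Total count: 88 + 68 + 55 + 5 + 35 + 18 + 26 + 61 = 356.
Total exposure: 7 + 5 + 7 + 1.5 + 3 + 5 + 3 + 7 = 38.5 shifts.
By Gamma–Poisson conjugacy, the posterior is Gamma(α + Σx, β + Σt) = Gamma(8 + 356, 10 + 38.5) = Gamma(364, 97/2).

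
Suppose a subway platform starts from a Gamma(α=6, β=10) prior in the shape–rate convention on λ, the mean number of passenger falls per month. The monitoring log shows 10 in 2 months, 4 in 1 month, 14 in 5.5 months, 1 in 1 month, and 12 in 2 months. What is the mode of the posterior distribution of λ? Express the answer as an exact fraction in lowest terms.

Total count: 10 + 4 + 14 + 1 + 12 = 41.
Total exposure: 2 + 1 + 5.5 + 1 + 2 = 11.5 months.
Posterior: α' = 6 + 41 = 47, β' = 10 + 11.5 = 43/2.
Posterior mode = (α'−1)/β' = 46/(43/2) = 92/43.

92/43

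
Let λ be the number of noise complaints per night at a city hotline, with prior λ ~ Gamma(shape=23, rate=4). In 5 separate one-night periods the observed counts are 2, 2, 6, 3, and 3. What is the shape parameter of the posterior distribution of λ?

Total count: 2 + 2 + 6 + 3 + 3 = 16.
Total exposure: 5 nights.
By Gamma–Poisson conjugacy, the posterior is Gamma(α + Σx, β + Σt) = Gamma(23 + 16, 4 + 5) = Gamma(39, 9).

39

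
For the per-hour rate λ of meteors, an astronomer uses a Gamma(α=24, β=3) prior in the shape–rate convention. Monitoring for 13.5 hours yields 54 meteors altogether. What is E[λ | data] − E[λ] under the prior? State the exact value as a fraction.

-36/11

Total count 54 over total exposure 13.5 hours.
The Gamma prior is conjugate for the Poisson rate, so λ | data ~ Gamma(24+54, 3+13.5) = Gamma(78, 33/2).
Posterior mean = 78/(33/2) = 52/11; prior mean = 24/3 = 8. Difference = 52/11 − 8 = -36/11.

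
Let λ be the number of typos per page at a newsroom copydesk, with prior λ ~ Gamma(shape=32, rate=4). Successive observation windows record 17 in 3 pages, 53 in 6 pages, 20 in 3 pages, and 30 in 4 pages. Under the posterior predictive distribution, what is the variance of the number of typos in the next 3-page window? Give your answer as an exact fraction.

1311/50

Total count: 17 + 53 + 20 + 30 = 120.
Total exposure: 3 + 6 + 3 + 4 = 16 pages.
Conjugate update: add total count to the shape and total exposure to the rate, giving Gamma(152, 20).
The posterior predictive for a window of length T is Negative Binomial with variance T·α'·(β'+T)/β'² = 3·152·23/400 = 1311/50.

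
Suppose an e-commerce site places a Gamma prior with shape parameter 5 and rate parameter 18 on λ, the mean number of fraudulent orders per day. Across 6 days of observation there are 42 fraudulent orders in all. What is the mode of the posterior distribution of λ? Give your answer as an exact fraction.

Total count 42 over total exposure 6 days.
Gamma(α, β) with Poisson data over total exposure Σt gives posterior Gamma(α+Σx, β+Σt) = Gamma(47, 24).
Posterior mode = (α'−1)/β' = 46/24 = 23/12.

23/12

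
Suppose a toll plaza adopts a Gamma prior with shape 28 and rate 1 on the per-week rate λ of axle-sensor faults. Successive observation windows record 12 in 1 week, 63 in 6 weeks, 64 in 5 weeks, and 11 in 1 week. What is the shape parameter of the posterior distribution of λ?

178

Total count: 12 + 63 + 64 + 11 = 150.
Total exposure: 1 + 6 + 5 + 1 = 13 weeks.
The Gamma prior is conjugate for the Poisson rate, so λ | data ~ Gamma(28+150, 1+13) = Gamma(178, 14).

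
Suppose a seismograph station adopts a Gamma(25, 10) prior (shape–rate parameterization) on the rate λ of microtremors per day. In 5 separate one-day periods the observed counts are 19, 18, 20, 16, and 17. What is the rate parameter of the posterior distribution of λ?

Total count: 19 + 18 + 20 + 16 + 17 = 90.
Total exposure: 5 days.
Conjugate update: add total count to the shape and total exposure to the rate, giving Gamma(115, 15).

15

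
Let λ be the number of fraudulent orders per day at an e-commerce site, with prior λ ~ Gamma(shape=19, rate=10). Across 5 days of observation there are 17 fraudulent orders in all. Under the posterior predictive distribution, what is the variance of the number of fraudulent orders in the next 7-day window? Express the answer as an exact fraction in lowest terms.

616/25

Total count 17 over total exposure 5 days.
Gamma(α, β) with Poisson data over total exposure Σt gives posterior Gamma(α+Σx, β+Σt) = Gamma(36, 15).
The posterior predictive for a window of length T is Negative Binomial with variance T·α'·(β'+T)/β'² = 7·36·22/225 = 616/25.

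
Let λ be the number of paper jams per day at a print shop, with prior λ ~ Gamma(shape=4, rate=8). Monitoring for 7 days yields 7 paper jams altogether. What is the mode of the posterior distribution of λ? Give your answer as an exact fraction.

2/3

Total count 7 over total exposure 7 days.
The Gamma prior is conjugate for the Poisson rate, so λ | data ~ Gamma(4+7, 8+7) = Gamma(11, 15).
Posterior mode = (α'−1)/β' = 10/15 = 2/3.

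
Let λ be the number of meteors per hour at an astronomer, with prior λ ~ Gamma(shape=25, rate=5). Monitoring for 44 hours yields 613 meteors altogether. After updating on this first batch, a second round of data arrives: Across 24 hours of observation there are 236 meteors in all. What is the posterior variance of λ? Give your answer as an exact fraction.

Total count 613 over total exposure 44 hours.
After the first batch: Gamma(25 + 613, 5 + 44) = Gamma(638, 49).
Total count 236 over total exposure 24 hours.
After the second batch: Gamma(638 + 236, 49 + 24) = Gamma(874, 73).
Posterior variance = α'/β'² = 874/5329.

874/5329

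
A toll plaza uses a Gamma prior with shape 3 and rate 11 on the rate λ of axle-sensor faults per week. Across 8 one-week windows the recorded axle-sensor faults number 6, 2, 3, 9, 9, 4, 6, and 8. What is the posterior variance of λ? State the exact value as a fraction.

50/361

Total count: 6 + 2 + 3 + 9 + 9 + 4 + 6 + 8 = 47.
Total exposure: 8 weeks.
Gamma(α, β) with Poisson data over total exposure Σt gives posterior Gamma(α+Σx, β+Σt) = Gamma(50, 19).
Posterior variance = α'/β'² = 50/361.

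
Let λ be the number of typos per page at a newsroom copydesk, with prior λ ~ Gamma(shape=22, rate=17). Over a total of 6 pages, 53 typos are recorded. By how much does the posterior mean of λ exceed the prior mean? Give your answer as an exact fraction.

769/391

Total count 53 over total exposure 6 pages.
Gamma(α, β) with Poisson data over total exposure Σt gives posterior Gamma(α+Σx, β+Σt) = Gamma(75, 23).
Posterior mean = 75/23 = 75/23; prior mean = 22/17 = 22/17. Difference = 75/23 − 22/17 = 769/391.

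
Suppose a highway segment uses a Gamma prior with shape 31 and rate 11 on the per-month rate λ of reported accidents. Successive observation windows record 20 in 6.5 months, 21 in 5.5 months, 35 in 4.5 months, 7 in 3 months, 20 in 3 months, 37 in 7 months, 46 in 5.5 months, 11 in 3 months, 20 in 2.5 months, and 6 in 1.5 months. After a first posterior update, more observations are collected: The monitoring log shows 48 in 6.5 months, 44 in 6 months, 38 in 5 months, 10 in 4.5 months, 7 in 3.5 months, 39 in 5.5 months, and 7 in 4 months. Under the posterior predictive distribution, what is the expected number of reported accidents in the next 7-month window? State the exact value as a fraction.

3129/88

Total count: 20 + 21 + 35 + 7 + 20 + 37 + 46 + 11 + 20 + 6 = 223.
Total exposure: 6.5 + 5.5 + 4.5 + 3 + 3 + 7 + 5.5 + 3 + 2.5 + 1.5 = 42 months.
After the first batch: Gamma(31 + 223, 11 + 42) = Gamma(254, 53).
Total count: 48 + 44 + 38 + 10 + 7 + 39 + 7 = 193.
Total exposure: 6.5 + 6 + 5 + 4.5 + 3.5 + 5.5 + 4 = 35 months.
After the second batch: Gamma(254 + 193, 53 + 35) = Gamma(447, 88).
Predictive mean over a 7-month window = T·E[λ|data] = 7·447/88 = 3129/88.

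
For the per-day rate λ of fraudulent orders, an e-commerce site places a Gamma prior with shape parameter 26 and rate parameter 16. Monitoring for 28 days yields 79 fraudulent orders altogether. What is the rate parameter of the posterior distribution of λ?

Total count 79 over total exposure 28 days.
Posterior: α' = 26 + 79 = 105, β' = 16 + 28 = 44.

44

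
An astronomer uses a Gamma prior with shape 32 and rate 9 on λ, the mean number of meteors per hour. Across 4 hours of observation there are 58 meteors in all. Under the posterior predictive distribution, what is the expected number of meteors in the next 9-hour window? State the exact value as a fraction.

810/13

Total count 58 over total exposure 4 hours.
Conjugate update: add total count to the shape and total exposure to the rate, giving Gamma(90, 13).
Predictive mean over a 9-hour window = T·E[λ|data] = 9·90/13 = 810/13.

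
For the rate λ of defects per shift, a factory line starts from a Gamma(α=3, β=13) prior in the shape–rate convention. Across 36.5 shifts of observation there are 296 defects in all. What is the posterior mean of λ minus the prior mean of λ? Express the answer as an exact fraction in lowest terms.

7477/1287

Total count 296 over total exposure 36.5 shifts.
By Gamma–Poisson conjugacy, the posterior is Gamma(α + Σx, β + Σt) = Gamma(3 + 296, 13 + 36.5) = Gamma(299, 99/2).
Posterior mean = 299/(99/2) = 598/99; prior mean = 3/13 = 3/13. Difference = 598/99 − 3/13 = 7477/1287.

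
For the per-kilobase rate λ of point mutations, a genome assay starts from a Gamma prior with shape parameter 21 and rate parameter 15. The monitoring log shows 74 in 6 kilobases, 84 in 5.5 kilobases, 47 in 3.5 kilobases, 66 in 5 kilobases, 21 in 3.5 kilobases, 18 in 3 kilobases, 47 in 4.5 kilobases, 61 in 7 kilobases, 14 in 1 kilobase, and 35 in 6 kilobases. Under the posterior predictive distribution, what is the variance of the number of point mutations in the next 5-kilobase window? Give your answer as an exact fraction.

Total count: 74 + 84 + 47 + 66 + 21 + 18 + 47 + 61 + 14 + 35 = 467.
Total exposure: 6 + 5.5 + 3.5 + 5 + 3.5 + 3 + 4.5 + 7 + 1 + 6 = 45 kilobases.
Conjugate update: add total count to the shape and total exposure to the rate, giving Gamma(488, 60).
The posterior predictive for a window of length T is Negative Binomial with variance T·α'·(β'+T)/β'² = 5·488·65/3600 = 793/18.

793/18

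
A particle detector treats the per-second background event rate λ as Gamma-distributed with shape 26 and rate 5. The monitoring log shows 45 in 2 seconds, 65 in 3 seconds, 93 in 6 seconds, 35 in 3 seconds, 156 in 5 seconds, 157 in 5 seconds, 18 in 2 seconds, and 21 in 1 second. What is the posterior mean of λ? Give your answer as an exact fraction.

77/4

Total count: 45 + 65 + 93 + 35 + 156 + 157 + 18 + 21 = 590.
Total exposure: 2 + 3 + 6 + 3 + 5 + 5 + 2 + 1 = 27 seconds.
By Gamma–Poisson conjugacy, the posterior is Gamma(α + Σx, β + Σt) = Gamma(26 + 590, 5 + 27) = Gamma(616, 32).
Posterior mean = α'/β' = 616/32 = 77/4.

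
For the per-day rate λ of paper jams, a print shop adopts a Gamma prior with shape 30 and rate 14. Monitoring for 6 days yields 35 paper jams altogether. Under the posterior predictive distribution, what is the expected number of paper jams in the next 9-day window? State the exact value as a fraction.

Total count 35 over total exposure 6 days.
The Gamma prior is conjugate for the Poisson rate, so λ | data ~ Gamma(30+35, 14+6) = Gamma(65, 20).
Predictive mean over a 9-day window = T·E[λ|data] = 9·65/20 = 117/4.

117/4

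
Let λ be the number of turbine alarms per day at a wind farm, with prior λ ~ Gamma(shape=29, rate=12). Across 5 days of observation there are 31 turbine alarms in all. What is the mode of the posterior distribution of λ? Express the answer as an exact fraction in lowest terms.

59/17

Total count 31 over total exposure 5 days.
Gamma(α, β) with Poisson data over total exposure Σt gives posterior Gamma(α+Σx, β+Σt) = Gamma(60, 17).
Posterior mode = (α'−1)/β' = 59/17.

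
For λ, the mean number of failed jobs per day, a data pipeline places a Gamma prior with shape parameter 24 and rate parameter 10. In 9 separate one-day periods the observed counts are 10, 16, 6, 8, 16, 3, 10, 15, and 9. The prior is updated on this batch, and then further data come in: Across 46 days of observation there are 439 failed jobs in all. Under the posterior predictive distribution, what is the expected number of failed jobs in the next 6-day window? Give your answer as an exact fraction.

Total count: 10 + 16 + 6 + 8 + 16 + 3 + 10 + 15 + 9 = 93.
Total exposure: 9 days.
After the first batch: Gamma(24 + 93, 10 + 9) = Gamma(117, 19).
Total count 439 over total exposure 46 days.
After the second batch: Gamma(117 + 439, 19 + 46) = Gamma(556, 65).
Predictive mean over a 6-day window = T·E[λ|data] = 6·556/65 = 3336/65.

3336/65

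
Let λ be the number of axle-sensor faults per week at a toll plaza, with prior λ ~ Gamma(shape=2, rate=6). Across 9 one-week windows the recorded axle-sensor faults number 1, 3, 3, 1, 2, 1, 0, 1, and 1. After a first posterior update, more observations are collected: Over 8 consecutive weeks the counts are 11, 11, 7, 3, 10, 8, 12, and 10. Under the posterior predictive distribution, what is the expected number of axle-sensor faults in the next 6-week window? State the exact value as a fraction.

522/23

Total count: 1 + 3 + 3 + 1 + 2 + 1 + 0 + 1 + 1 = 13.
Total exposure: 9 weeks.
After the first batch: Gamma(2 + 13, 6 + 9) = Gamma(15, 15).
Total count: 11 + 11 + 7 + 3 + 10 + 8 + 12 + 10 = 72.
Total exposure: 8 weeks.
After the second batch: Gamma(15 + 72, 15 + 8) = Gamma(87, 23).
Predictive mean over a 6-week window = T·E[λ|data] = 6·87/23 = 522/23.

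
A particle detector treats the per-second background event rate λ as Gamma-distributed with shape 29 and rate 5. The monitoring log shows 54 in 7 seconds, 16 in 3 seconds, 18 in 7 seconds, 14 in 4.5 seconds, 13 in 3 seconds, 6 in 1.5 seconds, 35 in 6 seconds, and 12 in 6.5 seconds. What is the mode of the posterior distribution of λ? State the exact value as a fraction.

392/87

Total count: 54 + 16 + 18 + 14 + 13 + 6 + 35 + 12 = 168.
Total exposure: 7 + 3 + 7 + 4.5 + 3 + 1.5 + 6 + 6.5 = 38.5 seconds.
Posterior: α' = 29 + 168 = 197, β' = 5 + 38.5 = 87/2.
Posterior mode = (α'−1)/β' = 196/(87/2) = 392/87.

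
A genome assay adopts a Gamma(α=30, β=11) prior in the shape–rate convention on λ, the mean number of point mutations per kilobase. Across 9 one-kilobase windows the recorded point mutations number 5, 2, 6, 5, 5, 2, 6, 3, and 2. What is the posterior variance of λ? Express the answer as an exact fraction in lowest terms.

Total count: 5 + 2 + 6 + 5 + 5 + 2 + 6 + 3 + 2 = 36.
Total exposure: 9 kilobases.
Conjugate update: add total count to the shape and total exposure to the rate, giving Gamma(66, 20).
Posterior variance = α'/β'² = 66/400 = 33/200.

33/200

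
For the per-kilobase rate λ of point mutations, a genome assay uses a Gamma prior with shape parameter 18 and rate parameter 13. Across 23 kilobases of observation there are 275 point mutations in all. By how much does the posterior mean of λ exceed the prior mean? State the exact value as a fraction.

Total count 275 over total exposure 23 kilobases.
The Gamma prior is conjugate for the Poisson rate, so λ | data ~ Gamma(18+275, 13+23) = Gamma(293, 36).
Posterior mean = 293/36 = 293/36; prior mean = 18/13 = 18/13. Difference = 293/36 − 18/13 = 3161/468.

3161/468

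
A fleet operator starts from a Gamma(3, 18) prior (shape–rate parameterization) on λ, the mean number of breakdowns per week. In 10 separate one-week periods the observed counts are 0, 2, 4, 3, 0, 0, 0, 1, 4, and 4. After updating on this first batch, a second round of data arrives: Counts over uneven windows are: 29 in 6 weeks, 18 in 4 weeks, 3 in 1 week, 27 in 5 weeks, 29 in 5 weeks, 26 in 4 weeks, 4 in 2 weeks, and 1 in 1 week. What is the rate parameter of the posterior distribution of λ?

Total count: 0 + 2 + 4 + 3 + 0 + 0 + 0 + 1 + 4 + 4 = 18.
Total exposure: 10 weeks.
After the first batch: Gamma(3 + 18, 18 + 10) = Gamma(21, 28).
Total count: 29 + 18 + 3 + 27 + 29 + 26 + 4 + 1 = 137.
Total exposure: 6 + 4 + 1 + 5 + 5 + 4 + 2 + 1 = 28 weeks.
After the second batch: Gamma(21 + 137, 28 + 28) = Gamma(158, 56).

56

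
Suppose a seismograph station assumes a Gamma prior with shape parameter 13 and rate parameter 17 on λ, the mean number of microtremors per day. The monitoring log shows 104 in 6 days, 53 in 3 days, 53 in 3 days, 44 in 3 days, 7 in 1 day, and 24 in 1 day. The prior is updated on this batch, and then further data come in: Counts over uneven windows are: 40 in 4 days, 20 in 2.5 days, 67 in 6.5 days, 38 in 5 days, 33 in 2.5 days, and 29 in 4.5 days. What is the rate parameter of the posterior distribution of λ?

Total count: 104 + 53 + 53 + 44 + 7 + 24 = 285.
Total exposure: 6 + 3 + 3 + 3 + 1 + 1 = 17 days.
After the first batch: Gamma(13 + 285, 17 + 17) = Gamma(298, 34).
Total count: 40 + 20 + 67 + 38 + 33 + 29 = 227.
Total exposure: 4 + 2.5 + 6.5 + 5 + 2.5 + 4.5 = 25 days.
After the second batch: Gamma(298 + 227, 34 + 25) = Gamma(525, 59).

59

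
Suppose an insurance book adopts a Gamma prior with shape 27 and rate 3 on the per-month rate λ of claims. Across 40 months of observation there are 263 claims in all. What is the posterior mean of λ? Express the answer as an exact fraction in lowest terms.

290/43

Total count 263 over total exposure 40 months.
Conjugate update: add total count to the shape and total exposure to the rate, giving Gamma(290, 43).
Posterior mean = α'/β' = 290/43.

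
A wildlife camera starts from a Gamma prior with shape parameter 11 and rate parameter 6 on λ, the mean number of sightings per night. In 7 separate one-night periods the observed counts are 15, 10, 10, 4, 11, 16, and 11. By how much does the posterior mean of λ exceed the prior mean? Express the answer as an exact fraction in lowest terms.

385/78

Total count: 15 + 10 + 10 + 4 + 11 + 16 + 11 = 77.
Total exposure: 7 nights.
By Gamma–Poisson conjugacy, the posterior is Gamma(α + Σx, β + Σt) = Gamma(11 + 77, 6 + 7) = Gamma(88, 13).
Posterior mean = 88/13 = 88/13; prior mean = 11/6 = 11/6. Difference = 88/13 − 11/6 = 385/78.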